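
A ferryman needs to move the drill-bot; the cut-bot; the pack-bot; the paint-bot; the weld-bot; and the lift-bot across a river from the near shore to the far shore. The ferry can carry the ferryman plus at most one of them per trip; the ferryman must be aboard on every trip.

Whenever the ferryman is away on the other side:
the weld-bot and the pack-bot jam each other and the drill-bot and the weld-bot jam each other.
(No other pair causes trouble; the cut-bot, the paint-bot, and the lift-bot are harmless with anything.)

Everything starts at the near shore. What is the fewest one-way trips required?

Counting alone: the ferryman can take at most 1 across per trip to the far shore, so moving all 6 needs at least 6 loaded trips out, with a return between consecutive ones — at least 11 crossings.
The safety rule pushes this higher. Following every safe sequence of crossings, the most of the 6 that can be at the far shore as the ferry arrives there on crossing 11 is 5 — never all 6.
So no plan with fewer than 13 crossings exists, and this one achieves 13:
1. Ferryman goes to the far shore with the weld-bot.
2. Ferryman goes back to the near shore alone.
3. Ferryman goes to the far shore with the drill-bot.
4. Ferryman goes back to the near shore with the weld-bot.
5. Ferryman goes to the far shore with the pack-bot.
6. Ferryman goes back to the near shore alone.
7. Ferryman goes to the far shore with the cut-bot.
8. Ferryman goes back to the near shore alone.
9. Ferryman goes to the far shore with the paint-bot.
10. Ferryman goes back to the near shore alone.
11. Ferryman goes to the far shore with the lift-bot.
12. Ferryman goes back to the near shore alone.
13. Ferryman goes to the far shore with the weld-bot.

13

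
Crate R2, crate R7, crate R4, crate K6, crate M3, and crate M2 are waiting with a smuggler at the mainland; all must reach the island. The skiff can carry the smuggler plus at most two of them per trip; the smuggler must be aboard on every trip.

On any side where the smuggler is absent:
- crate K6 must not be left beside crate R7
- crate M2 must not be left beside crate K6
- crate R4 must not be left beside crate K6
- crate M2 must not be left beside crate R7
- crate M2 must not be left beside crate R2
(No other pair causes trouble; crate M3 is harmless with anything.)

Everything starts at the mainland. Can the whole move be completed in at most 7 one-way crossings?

Counting alone: the smuggler can take at most 2 across per trip to the island, so moving all 6 needs at least 3 loaded trips out, with a return between consecutive ones — at least 5 crossings.
The safety rule pushes this higher. Following every safe sequence of crossings, the most of the 6 that can be at the island as the skiff arrives there on crossings 5, 7 is 4, 5 respectively — never all 6.
So the move cannot be finished within 7 crossings. (The shortest complete plan takes 9:)
1. Smuggler goes to the island with crate K6 and crate M2.  [the mainland: crate M3, crate R2, crate R4, crate R7 | the island: crate K6, crate M2]
2. Smuggler goes back to the mainland with crate K6.  [the mainland: crate K6, crate M3, crate R2, crate R4, crate R7 | the island: crate M2]
3. Smuggler goes to the island with crate K6 and crate R2.  [the mainland: crate M3, crate R4, crate R7 | the island: crate K6, crate M2, crate R2]
4. Smuggler goes back to the mainland with crate M2.  [the mainland: crate M2, crate M3, crate R4, crate R7 | the island: crate K6, crate R2]
5. Smuggler goes to the island with crate R4 and crate R7.  [the mainland: crate M2, crate M3 | the island: crate K6, crate R2, crate R4, crate R7]
6. Smuggler goes back to the mainland with crate K6.  [the mainland: crate K6, crate M2, crate M3 | the island: crate R2, crate R4, crate R7]
7. Smuggler goes to the island with crate K6 and crate M3.  [the mainland: crate M2 | the island: crate K6, crate M3, crate R2, crate R4, crate R7]
8. Smuggler goes back to the mainland with crate K6.  [the mainland: crate K6, crate M2 | the island: crate M3, crate R2, crate R4, crate R7]
9. Smuggler goes to the island with crate K6 and crate M2.  [the mainland: — | the island: crate K6, crate M2, crate M3, crate R2, crate R4, crate R7]

No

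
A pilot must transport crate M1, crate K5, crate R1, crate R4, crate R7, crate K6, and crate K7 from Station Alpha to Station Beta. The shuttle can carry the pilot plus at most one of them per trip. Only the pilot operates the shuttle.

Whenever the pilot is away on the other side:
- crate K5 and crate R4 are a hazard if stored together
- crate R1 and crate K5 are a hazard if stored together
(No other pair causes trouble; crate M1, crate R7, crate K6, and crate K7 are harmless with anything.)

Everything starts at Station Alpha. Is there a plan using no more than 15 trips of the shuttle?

Yes — this plan uses 15 crossings (≤ 15):
1. Pilot goes to Station Beta with crate K5.
2. Pilot goes back to Station Alpha alone.
3. Pilot goes to Station Beta with crate M1.
4. Pilot goes back to Station Alpha alone.
5. Pilot goes to Station Beta with crate R1.
6. Pilot goes back to Station Alpha with crate K5.
7. Pilot goes to Station Beta with crate R4.
8. Pilot goes back to Station Alpha alone.
9. Pilot goes to Station Beta with crate R7.
10. Pilot goes back to Station Alpha alone.
11. Pilot goes to Station Beta with crate K6.
12. Pilot goes back to Station Alpha alone.
13. Pilot goes to Station Beta with crate K7.
14. Pilot goes back to Station Alpha alone.
15. Pilot goes to Station Beta with crate K5.

Yes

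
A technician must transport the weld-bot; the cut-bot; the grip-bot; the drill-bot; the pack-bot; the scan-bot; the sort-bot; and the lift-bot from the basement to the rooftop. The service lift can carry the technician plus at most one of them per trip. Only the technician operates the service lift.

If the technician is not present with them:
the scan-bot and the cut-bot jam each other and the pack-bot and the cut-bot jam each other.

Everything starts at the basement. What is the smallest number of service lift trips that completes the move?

17

Counting alone: the technician can take at most 1 across per trip to the rooftop, so moving all 8 needs at least 8 loaded trips out, with a return between consecutive ones — at least 15 crossings.
The safety rule pushes this higher. Following every safe sequence of crossings, the most of the 8 that can be at the rooftop as the service lift arrives there on crossing 15 is 7 — never all 8.
So no plan with fewer than 17 crossings exists, and this one achieves 17:
1. Technician goes to the rooftop with the cut-bot.
2. Technician goes back to the basement alone.
3. Technician goes to the rooftop with the weld-bot.
4. Technician goes back to the basement alone.
5. Technician goes to the rooftop with the grip-bot.
6. Technician goes back to the basement alone.
7. Technician goes to the rooftop with the drill-bot.
8. Technician goes back to the basement alone.
9. Technician goes to the rooftop with the pack-bot.
10. Technician goes back to the basement with the cut-bot.
11. Technician goes to the rooftop with the scan-bot.
12. Technician goes back to the basement alone.
13. Technician goes to the rooftop with the sort-bot.
14. Technician goes back to the basement alone.
15. Technician goes to the rooftop with the lift-bot.
16. Technician goes back to the basement alone.
17. Technician goes to the rooftop with the cut-bot.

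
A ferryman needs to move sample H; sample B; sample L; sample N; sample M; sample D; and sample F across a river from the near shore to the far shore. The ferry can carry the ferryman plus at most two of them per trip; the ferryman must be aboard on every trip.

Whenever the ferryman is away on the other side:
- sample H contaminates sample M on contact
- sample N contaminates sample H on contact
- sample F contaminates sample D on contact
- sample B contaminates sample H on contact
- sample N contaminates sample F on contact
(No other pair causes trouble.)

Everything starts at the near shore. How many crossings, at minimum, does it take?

9

Counting alone: the ferryman can take at most 2 across per trip to the far shore, so moving all 7 needs at least 4 loaded trips out, with a return between consecutive ones — at least 7 crossings.
The safety rule pushes this higher. Following every safe sequence of crossings, the most of the 7 that can be at the far shore as the ferry arrives there on crossing 7 is 6 — never all 7.
So no plan with fewer than 9 crossings exists, and this one achieves 9:
1. Ferryman goes to the far shore with sample F and sample H.
2. Ferryman goes back to the near shore alone.
3. Ferryman goes to the far shore with sample B.
4. Ferryman goes back to the near shore with sample H.
5. Ferryman goes to the far shore with sample M and sample N.
6. Ferryman goes back to the near shore with sample F.
7. Ferryman goes to the far shore with sample D and sample L.
8. Ferryman goes back to the near shore alone.
9. Ferryman goes to the far shore with sample F and sample H.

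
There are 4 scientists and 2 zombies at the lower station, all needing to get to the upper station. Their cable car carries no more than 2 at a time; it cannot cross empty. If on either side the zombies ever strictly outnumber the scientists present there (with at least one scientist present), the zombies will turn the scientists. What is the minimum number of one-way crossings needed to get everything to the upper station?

9

Counting alone: each trip to the upper station takes at most 2 across and each return brings at least 1 back, so after t trips out (and t−1 returns) at most 2t − (t−1) of the 6 are across; that first reaches 6 at t = 5, so at least 9 crossings are needed.
The plan below uses exactly 9 crossings, so it is optimal:
1. 2 zombies → the upper station.  (the lower station: 4S 0Z; the upper station: 0S 2Z)
2. 1 zombie ← the lower station.  (the lower station: 4S 1Z; the upper station: 0S 1Z)
3. 2 scientists → the upper station.  (the lower station: 2S 1Z; the upper station: 2S 1Z)
4. 1 zombie ← the lower station.  (the lower station: 2S 2Z; the upper station: 2S 0Z)
5. 2 zombies → the upper station.  (the lower station: 2S 0Z; the upper station: 2S 2Z)
6. 1 zombie ← the lower station.  (the lower station: 2S 1Z; the upper station: 2S 1Z)
7. 1 scientist and 1 zombie → the upper station.  (the lower station: 1S 0Z; the upper station: 3S 2Z)
8. 1 zombie ← the lower station.  (the lower station: 1S 1Z; the upper station: 3S 1Z)
9. 1 scientist and 1 zombie → the upper station.  (the lower station: 0S 0Z; the upper station: 4S 2Z)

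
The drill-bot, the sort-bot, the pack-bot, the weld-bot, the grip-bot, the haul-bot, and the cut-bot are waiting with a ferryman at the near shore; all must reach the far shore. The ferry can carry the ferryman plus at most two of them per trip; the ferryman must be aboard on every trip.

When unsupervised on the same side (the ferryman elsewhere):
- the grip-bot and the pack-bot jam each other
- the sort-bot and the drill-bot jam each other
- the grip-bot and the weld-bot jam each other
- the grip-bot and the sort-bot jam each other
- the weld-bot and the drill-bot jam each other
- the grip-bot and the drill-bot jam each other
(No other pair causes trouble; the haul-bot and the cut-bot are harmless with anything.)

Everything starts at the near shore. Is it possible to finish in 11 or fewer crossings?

Yes

Yes — this plan uses 11 crossings (≤ 11):
1. Ferryman goes to the far shore with the drill-bot and the grip-bot.  [the near shore: the cut-bot, the haul-bot, the pack-bot, the sort-bot, the weld-bot | the far shore: the drill-bot, the grip-bot]
2. Ferryman goes back to the near shore with the drill-bot.  [the near shore: the cut-bot, the drill-bot, the haul-bot, the pack-bot, the sort-bot, the weld-bot | the far shore: the grip-bot]
3. Ferryman goes to the far shore with the drill-bot and the pack-bot.  [the near shore: the cut-bot, the haul-bot, the sort-bot, the weld-bot | the far shore: the drill-bot, the grip-bot, the pack-bot]
4. Ferryman goes back to the near shore with the grip-bot.  [the near shore: the cut-bot, the grip-bot, the haul-bot, the sort-bot, the weld-bot | the far shore: the drill-bot, the pack-bot]
5. Ferryman goes to the far shore with the sort-bot and the weld-bot.  [the near shore: the cut-bot, the grip-bot, the haul-bot | the far shore: the drill-bot, the pack-bot, the sort-bot, the weld-bot]
6. Ferryman goes back to the near shore with the drill-bot.  [the near shore: the cut-bot, the drill-bot, the grip-bot, the haul-bot | the far shore: the pack-bot, the sort-bot, the weld-bot]
7. Ferryman goes to the far shore with the drill-bot and the haul-bot.  [the near shore: the cut-bot, the grip-bot | the far shore: the drill-bot, the haul-bot, the pack-bot, the sort-bot, the weld-bot]
8. Ferryman goes back to the near shore with the drill-bot.  [the near shore: the cut-bot, the drill-bot, the grip-bot | the far shore: the haul-bot, the pack-bot, the sort-bot, the weld-bot]
9. Ferryman goes to the far shore with the cut-bot and the drill-bot.  [the near shore: the grip-bot | the far shore: the cut-bot, the drill-bot, the haul-bot, the pack-bot, the sort-bot, the weld-bot]
10. Ferryman goes back to the near shore with the drill-bot.  [the near shore: the drill-bot, the grip-bot | the far shore: the cut-bot, the haul-bot, the pack-bot, the sort-bot, the weld-bot]
11. Ferryman goes to the far shore with the drill-bot and the grip-bot.  [the near shore: — | the far shore: the cut-bot, the drill-bot, the grip-bot, the haul-bot, the pack-bot, the sort-bot, the weld-bot]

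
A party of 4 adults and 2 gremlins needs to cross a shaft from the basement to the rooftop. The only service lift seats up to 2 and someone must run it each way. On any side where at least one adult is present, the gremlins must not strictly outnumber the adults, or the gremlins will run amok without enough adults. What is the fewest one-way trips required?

Counting alone: each trip to the rooftop takes at most 2 across and each return brings at least 1 back, so after t trips out (and t−1 returns) at most 2t − (t−1) of the 6 are across; that first reaches 6 at t = 5, so at least 9 crossings are needed.
The plan below uses exactly 9 crossings, so it is optimal:
1. 2 gremlins → the rooftop.  (the basement: 4A 0G; the rooftop: 0A 2G)
2. 1 gremlin ← the basement.  (the basement: 4A 1G; the rooftop: 0A 1G)
3. 2 adults → the rooftop.  (the basement: 2A 1G; the rooftop: 2A 1G)
4. 1 gremlin ← the basement.  (the basement: 2A 2G; the rooftop: 2A 0G)
5. 2 gremlins → the rooftop.  (the basement: 2A 0G; the rooftop: 2A 2G)
6. 1 gremlin ← the basement.  (the basement: 2A 1G; the rooftop: 2A 1G)
7. 1 adult and 1 gremlin → the rooftop.  (the basement: 1A 0G; the rooftop: 3A 2G)
8. 1 gremlin ← the basement.  (the basement: 1A 1G; the rooftop: 3A 1G)
9. 1 adult and 1 gremlin → the rooftop.  (the basement: 0A 0G; the rooftop: 4A 2G)

9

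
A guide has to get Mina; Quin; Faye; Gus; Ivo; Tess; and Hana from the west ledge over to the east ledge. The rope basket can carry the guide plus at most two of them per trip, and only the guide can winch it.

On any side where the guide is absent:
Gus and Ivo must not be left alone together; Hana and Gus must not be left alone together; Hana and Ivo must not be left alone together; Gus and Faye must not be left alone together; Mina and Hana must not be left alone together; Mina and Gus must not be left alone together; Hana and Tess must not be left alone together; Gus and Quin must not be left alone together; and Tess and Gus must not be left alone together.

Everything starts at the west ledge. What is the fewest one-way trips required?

impossible

Following every safe sequence of crossings from the start, the most of the 7 that can be at the east ledge as the rope basket arrives there on crossings 1, 3, 5, 7 is 2, 3, 4, 5 respectively; the best ever achieved is 5 of 7.
From crossing 9 on, no configuration arises that was not already reachable earlier: only 37 distinct safe configurations (who is on which side, and where the rope basket is) can ever be reached, none of them has everyone across, and every continuation just revisits them. So no valid plan exists.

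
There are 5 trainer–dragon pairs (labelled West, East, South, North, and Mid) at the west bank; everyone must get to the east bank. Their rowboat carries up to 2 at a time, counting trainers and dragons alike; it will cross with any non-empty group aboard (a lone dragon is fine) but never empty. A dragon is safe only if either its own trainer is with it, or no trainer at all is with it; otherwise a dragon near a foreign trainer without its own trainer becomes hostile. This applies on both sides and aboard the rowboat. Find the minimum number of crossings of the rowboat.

impossible

Following every safe sequence of crossings from the start, the most of the 10 that can be at the east bank as the rowboat arrives there on crossings 1, 3, 5, 7 is 2, 3, 4, 5 respectively; the best ever achieved is 5 of 10.
From crossing 9 on, no configuration arises that was not already reachable earlier: only 82 distinct safe configurations (who is on which side, and where the rowboat is) can ever be reached, none of them has everyone across, and every continuation just revisits them. So no valid plan exists.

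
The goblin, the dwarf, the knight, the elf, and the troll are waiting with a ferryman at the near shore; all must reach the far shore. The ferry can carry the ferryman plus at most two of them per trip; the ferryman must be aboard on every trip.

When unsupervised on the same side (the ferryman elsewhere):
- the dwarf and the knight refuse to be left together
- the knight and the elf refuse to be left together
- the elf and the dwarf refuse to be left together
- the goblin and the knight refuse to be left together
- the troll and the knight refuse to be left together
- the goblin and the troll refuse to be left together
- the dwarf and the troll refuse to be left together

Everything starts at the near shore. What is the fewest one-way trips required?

Whatever the first load, the items left behind include a forbidden pair without the ferryman. No opening move is safe, so no plan exists.

impossible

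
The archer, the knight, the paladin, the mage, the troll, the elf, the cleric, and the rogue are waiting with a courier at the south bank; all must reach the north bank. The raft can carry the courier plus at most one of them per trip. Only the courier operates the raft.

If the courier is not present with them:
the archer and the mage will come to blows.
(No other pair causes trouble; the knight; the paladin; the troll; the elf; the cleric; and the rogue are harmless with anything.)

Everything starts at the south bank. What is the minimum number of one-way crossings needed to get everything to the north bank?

Counting alone: the courier can take at most 1 across per trip to the north bank, so moving all 8 needs at least 8 loaded trips out, with a return between consecutive ones — at least 15 crossings.
The plan below uses exactly 15 crossings, so it is optimal:
1. Courier goes to the north bank with the archer.  [the south bank: the cleric, the elf, the knight, the mage, the paladin, the rogue, the troll | the north bank: the archer]
2. Courier goes back to the south bank alone.  [the south bank: the cleric, the elf, the knight, the mage, the paladin, the rogue, the troll | the north bank: the archer]
3. Courier goes to the north bank with the knight.  [the south bank: the cleric, the elf, the mage, the paladin, the rogue, the troll | the north bank: the archer, the knight]
4. Courier goes back to the south bank alone.  [the south bank: the cleric, the elf, the mage, the paladin, the rogue, the troll | the north bank: the archer, the knight]
5. Courier goes to the north bank with the paladin.  [the south bank: the cleric, the elf, the mage, the rogue, the troll | the north bank: the archer, the knight, the paladin]
6. Courier goes back to the south bank alone.  [the south bank: the cleric, the elf, the mage, the rogue, the troll | the north bank: the archer, the knight, the paladin]
7. Courier goes to the north bank with the troll.  [the south bank: the cleric, the elf, the mage, the rogue | the north bank: the archer, the knight, the paladin, the troll]
8. Courier goes back to the south bank alone.  [the south bank: the cleric, the elf, the mage, the rogue | the north bank: the archer, the knight, the paladin, the troll]
9. Courier goes to the north bank with the elf.  [the south bank: the cleric, the mage, the rogue | the north bank: the archer, the elf, the knight, the paladin, the troll]
10. Courier goes back to the south bank alone.  [the south bank: the cleric, the mage, the rogue | the north bank: the archer, the elf, the knight, the paladin, the troll]
11. Courier goes to the north bank with the cleric.  [the south bank: the mage, the rogue | the north bank: the archer, the cleric, the elf, the knight, the paladin, the troll]
12. Courier goes back to the south bank alone.  [the south bank: the mage, the rogue | the north bank: the archer, the cleric, the elf, the knight, the paladin, the troll]
13. Courier goes to the north bank with the rogue.  [the south bank: the mage | the north bank: the archer, the cleric, the elf, the knight, the paladin, the rogue, the troll]
14. Courier goes back to the south bank alone.  [the south bank: the mage | the north bank: the archer, the cleric, the elf, the knight, the paladin, the rogue, the troll]
15. Courier goes to the north bank with the mage.  [the south bank: — | the north bank: the archer, the cleric, the elf, the knight, the mage, the paladin, the rogue, the troll]

15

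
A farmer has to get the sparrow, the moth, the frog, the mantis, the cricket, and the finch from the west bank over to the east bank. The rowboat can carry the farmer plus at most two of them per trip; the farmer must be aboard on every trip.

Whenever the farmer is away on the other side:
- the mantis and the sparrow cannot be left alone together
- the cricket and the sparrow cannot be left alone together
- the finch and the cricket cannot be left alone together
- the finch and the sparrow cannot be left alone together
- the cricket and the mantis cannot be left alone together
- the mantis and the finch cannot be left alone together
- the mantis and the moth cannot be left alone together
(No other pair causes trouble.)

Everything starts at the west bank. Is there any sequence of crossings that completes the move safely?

No

Whatever the first load, the items left behind include a forbidden pair without the farmer. No opening move is safe, so no plan exists.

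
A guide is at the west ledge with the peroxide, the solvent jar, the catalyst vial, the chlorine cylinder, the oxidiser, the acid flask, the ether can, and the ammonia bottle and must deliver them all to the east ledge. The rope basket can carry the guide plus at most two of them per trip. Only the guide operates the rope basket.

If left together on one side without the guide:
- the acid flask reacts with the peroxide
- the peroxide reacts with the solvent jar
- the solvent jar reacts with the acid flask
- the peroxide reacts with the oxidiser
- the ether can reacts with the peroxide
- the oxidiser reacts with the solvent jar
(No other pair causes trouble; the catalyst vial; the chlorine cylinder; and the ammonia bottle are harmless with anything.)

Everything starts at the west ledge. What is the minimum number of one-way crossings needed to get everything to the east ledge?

13

Counting alone: the guide can take at most 2 across per trip to the east ledge, so moving all 8 needs at least 4 loaded trips out, with a return between consecutive ones — at least 7 crossings.
The safety rule pushes this higher. Following every safe sequence of crossings, the most of the 8 that can be at the east ledge as the rope basket arrives there on crossings 7, 9, 11 is 5, 6, 7 respectively — never all 8.
So no plan with fewer than 13 crossings exists, and this one achieves 13:
1. Guide goes to the east ledge with the peroxide and the solvent jar.
2. Guide goes back to the west ledge with the peroxide.
3. Guide goes to the east ledge with the catalyst vial and the peroxide.
4. Guide goes back to the west ledge with the peroxide.
5. Guide goes to the east ledge with the chlorine cylinder and the peroxide.
6. Guide goes back to the west ledge with the peroxide.
7. Guide goes to the east ledge with the ether can and the peroxide.
8. Guide goes back to the west ledge with the peroxide.
9. Guide goes to the east ledge with the ammonia bottle and the peroxide.
10. Guide goes back to the west ledge with the peroxide.
11. Guide goes to the east ledge with the acid flask and the oxidiser.
12. Guide goes back to the west ledge with the solvent jar.
13. Guide goes to the east ledge with the peroxide and the solvent jar.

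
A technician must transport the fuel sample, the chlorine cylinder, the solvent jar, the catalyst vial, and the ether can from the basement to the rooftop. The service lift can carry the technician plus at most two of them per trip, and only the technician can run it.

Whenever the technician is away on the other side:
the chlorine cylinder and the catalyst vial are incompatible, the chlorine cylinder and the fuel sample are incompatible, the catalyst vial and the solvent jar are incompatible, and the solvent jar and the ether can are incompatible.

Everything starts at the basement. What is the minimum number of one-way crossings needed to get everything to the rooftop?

7

Counting alone: the technician can take at most 2 across per trip to the rooftop, so moving all 5 needs at least 3 loaded trips out, with a return between consecutive ones — at least 5 crossings.
The safety rule pushes this higher. Following every safe sequence of crossings, the most of the 5 that can be at the rooftop as the service lift arrives there on crossing 5 is 4 — never all 5.
So no plan with fewer than 7 crossings exists, and this one achieves 7:
1. Technician goes to the rooftop with the chlorine cylinder and the solvent jar.  [the basement: the catalyst vial, the ether can, the fuel sample | the rooftop: the chlorine cylinder, the solvent jar]
2. Technician goes back to the basement alone.  [the basement: the catalyst vial, the ether can, the fuel sample | the rooftop: the chlorine cylinder, the solvent jar]
3. Technician goes to the rooftop with the fuel sample.  [the basement: the catalyst vial, the ether can | the rooftop: the chlorine cylinder, the fuel sample, the solvent jar]
4. Technician goes back to the basement with the chlorine cylinder.  [the basement: the catalyst vial, the chlorine cylinder, the ether can | the rooftop: the fuel sample, the solvent jar]
5. Technician goes to the rooftop with the catalyst vial and the ether can.  [the basement: the chlorine cylinder | the rooftop: the catalyst vial, the ether can, the fuel sample, the solvent jar]
6. Technician goes back to the basement with the solvent jar.  [the basement: the chlorine cylinder, the solvent jar | the rooftop: the catalyst vial, the ether can, the fuel sample]
7. Technician goes to the rooftop with the chlorine cylinder and the solvent jar.  [the basement: — | the rooftop: the catalyst vial, the chlorine cylinder, the ether can, the fuel sample, the solvent jar]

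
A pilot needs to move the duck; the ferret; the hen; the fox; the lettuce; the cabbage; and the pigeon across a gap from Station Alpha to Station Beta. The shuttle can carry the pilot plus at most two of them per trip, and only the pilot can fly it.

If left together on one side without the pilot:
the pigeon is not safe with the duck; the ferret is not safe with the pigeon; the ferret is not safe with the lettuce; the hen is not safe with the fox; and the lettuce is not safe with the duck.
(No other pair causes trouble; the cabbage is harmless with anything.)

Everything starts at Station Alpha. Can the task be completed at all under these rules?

Whatever the first load, the items left behind include a forbidden pair without the pilot. No opening move is safe, so no plan exists.

No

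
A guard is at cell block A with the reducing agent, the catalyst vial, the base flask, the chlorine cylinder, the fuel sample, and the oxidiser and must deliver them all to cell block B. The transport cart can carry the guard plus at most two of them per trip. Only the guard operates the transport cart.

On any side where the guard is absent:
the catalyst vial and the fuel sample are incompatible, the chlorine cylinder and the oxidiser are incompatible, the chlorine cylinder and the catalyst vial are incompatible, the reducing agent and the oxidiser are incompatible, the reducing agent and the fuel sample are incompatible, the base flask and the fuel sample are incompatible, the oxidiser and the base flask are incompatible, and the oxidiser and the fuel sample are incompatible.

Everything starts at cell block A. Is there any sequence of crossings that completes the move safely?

Whatever the first load, the items left behind include a forbidden pair without the guard. No opening move is safe, so no plan exists.

No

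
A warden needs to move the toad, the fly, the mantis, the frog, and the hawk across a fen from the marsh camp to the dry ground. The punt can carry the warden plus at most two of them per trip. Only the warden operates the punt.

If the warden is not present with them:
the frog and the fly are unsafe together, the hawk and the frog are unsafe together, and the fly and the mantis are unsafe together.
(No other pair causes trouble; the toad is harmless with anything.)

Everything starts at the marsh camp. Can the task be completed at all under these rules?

1. Warden goes to the dry ground with the fly and the frog.  [the marsh camp: the hawk, the mantis, the toad | the dry ground: the fly, the frog]
2. Warden goes back to the marsh camp with the fly.  [the marsh camp: the fly, the hawk, the mantis, the toad | the dry ground: the frog]
3. Warden goes to the dry ground with the mantis and the toad.  [the marsh camp: the fly, the hawk | the dry ground: the frog, the mantis, the toad]
4. Warden goes back to the marsh camp alone.  [the marsh camp: the fly, the hawk | the dry ground: the frog, the mantis, the toad]
5. Warden goes to the dry ground with the fly and the hawk.  [the marsh camp: — | the dry ground: the fly, the frog, the hawk, the mantis, the toad]

Yes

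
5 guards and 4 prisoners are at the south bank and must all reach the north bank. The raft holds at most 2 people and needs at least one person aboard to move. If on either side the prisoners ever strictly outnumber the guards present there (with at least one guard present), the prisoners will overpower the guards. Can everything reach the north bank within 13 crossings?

Counting alone: each trip to the north bank takes at most 2 across and each return brings at least 1 back, so after t trips out (and t−1 returns) at most 2t − (t−1) of the 9 are across; that first reaches 9 at t = 8, so at least 15 crossings are needed.
Since 13 < 15, 13 crossings cannot be enough. (The shortest complete plan in fact takes 15:)
1. 2 prisoners → the north bank.  (the south bank: 5G 2P; the north bank: 0G 2P)
2. 1 prisoner ← the south bank.  (the south bank: 5G 3P; the north bank: 0G 1P)
3. 2 prisoners → the north bank.  (the south bank: 5G 1P; the north bank: 0G 3P)
4. 1 prisoner ← the south bank.  (the south bank: 5G 2P; the north bank: 0G 2P)
5. 2 guards → the north bank.  (the south bank: 3G 2P; the north bank: 2G 2P)
6. 1 prisoner ← the south bank.  (the south bank: 3G 3P; the north bank: 2G 1P)
7. 1 guard and 1 prisoner → the north bank.  (the south bank: 2G 2P; the north bank: 3G 2P)
8. 1 guard ← the south bank.  (the south bank: 3G 2P; the north bank: 2G 2P)
9. 1 guard and 1 prisoner → the north bank.  (the south bank: 2G 1P; the north bank: 3G 3P)
10. 1 prisoner ← the south bank.  (the south bank: 2G 2P; the north bank: 3G 2P)
11. 1 guard and 1 prisoner → the north bank.  (the south bank: 1G 1P; the north bank: 4G 3P)
12. 1 guard ← the south bank.  (the south bank: 2G 1P; the north bank: 3G 3P)
13. 1 guard and 1 prisoner → the north bank.  (the south bank: 1G 0P; the north bank: 4G 4P)
14. 1 prisoner ← the south bank.  (the south bank: 1G 1P; the north bank: 4G 3P)
15. 1 guard and 1 prisoner → the north bank.  (the south bank: 0G 0P; the north bank: 5G 4P)

No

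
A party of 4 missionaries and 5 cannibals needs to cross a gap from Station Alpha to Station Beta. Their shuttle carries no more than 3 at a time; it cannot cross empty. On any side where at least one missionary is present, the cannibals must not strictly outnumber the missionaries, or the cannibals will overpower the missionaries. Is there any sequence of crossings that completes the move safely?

No

The cannibals already outnumber the missionaries at Station Alpha before anyone moves, so the starting position itself is disallowed.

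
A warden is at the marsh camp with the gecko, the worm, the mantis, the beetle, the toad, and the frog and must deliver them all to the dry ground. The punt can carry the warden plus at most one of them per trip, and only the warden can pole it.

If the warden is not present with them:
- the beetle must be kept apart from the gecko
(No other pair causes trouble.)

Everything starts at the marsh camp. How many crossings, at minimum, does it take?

11

Counting alone: the warden can take at most 1 across per trip to the dry ground, so moving all 6 needs at least 6 loaded trips out, with a return between consecutive ones — at least 11 crossings.
The plan below uses exactly 11 crossings, so it is optimal:
1. Warden goes to the dry ground with the gecko.  [the marsh camp: the beetle, the frog, the mantis, the toad, the worm | the dry ground: the gecko]
2. Warden goes back to the marsh camp alone.  [the marsh camp: the beetle, the frog, the mantis, the toad, the worm | the dry ground: the gecko]
3. Warden goes to the dry ground with the worm.  [the marsh camp: the beetle, the frog, the mantis, the toad | the dry ground: the gecko, the worm]
4. Warden goes back to the marsh camp alone.  [the marsh camp: the beetle, the frog, the mantis, the toad | the dry ground: the gecko, the worm]
5. Warden goes to the dry ground with the mantis.  [the marsh camp: the beetle, the frog, the toad | the dry ground: the gecko, the mantis, the worm]
6. Warden goes back to the marsh camp alone.  [the marsh camp: the beetle, the frog, the toad | the dry ground: the gecko, the mantis, the worm]
7. Warden goes to the dry ground with the toad.  [the marsh camp: the beetle, the frog | the dry ground: the gecko, the mantis, the toad, the worm]
8. Warden goes back to the marsh camp alone.  [the marsh camp: the beetle, the frog | the dry ground: the gecko, the mantis, the toad, the worm]
9. Warden goes to the dry ground with the frog.  [the marsh camp: the beetle | the dry ground: the frog, the gecko, the mantis, the toad, the worm]
10. Warden goes back to the marsh camp alone.  [the marsh camp: the beetle | the dry ground: the frog, the gecko, the mantis, the toad, the worm]
11. Warden goes to the dry ground with the beetle.  [the marsh camp: — | the dry ground: the beetle, the frog, the gecko, the mantis, the toad, the worm]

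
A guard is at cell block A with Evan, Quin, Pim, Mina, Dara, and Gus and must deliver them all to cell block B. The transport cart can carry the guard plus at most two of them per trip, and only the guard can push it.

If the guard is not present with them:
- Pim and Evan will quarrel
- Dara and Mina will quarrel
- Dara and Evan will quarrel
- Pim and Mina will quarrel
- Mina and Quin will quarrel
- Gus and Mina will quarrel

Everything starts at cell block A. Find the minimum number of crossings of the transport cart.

Counting alone: the guard can take at most 2 across per trip to cell block B, so moving all 6 needs at least 3 loaded trips out, with a return between consecutive ones — at least 5 crossings.
The safety rule pushes this higher. Following every safe sequence of crossings, the most of the 6 that can be at cell block B as the transport cart arrives there on crossing 5 is 5 — never all 6.
So no plan with fewer than 7 crossings exists, and this one achieves 7:
1. Guard goes to cell block B with Evan and Mina.
2. Guard goes back to cell block A alone.
3. Guard goes to cell block B with Pim and Quin.
4. Guard goes back to cell block A with Evan and Mina.
5. Guard goes to cell block B with Dara and Gus.
6. Guard goes back to cell block A alone.
7. Guard goes to cell block B with Evan and Mina.

7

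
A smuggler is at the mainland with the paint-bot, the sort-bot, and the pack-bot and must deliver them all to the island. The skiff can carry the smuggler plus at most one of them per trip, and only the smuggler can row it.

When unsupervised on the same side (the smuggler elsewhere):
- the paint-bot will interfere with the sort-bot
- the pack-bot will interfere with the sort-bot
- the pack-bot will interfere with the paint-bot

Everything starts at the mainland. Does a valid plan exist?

Whatever the first load, the items left behind include a forbidden pair without the smuggler. No opening move is safe, so no plan exists.

No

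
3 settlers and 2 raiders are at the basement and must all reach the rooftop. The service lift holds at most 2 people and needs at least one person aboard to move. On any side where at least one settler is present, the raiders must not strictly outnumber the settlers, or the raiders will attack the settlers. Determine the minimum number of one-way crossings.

7

Counting alone: each trip to the rooftop takes at most 2 across and each return brings at least 1 back, so after t trips out (and t−1 returns) at most 2t − (t−1) of the 5 are across; that first reaches 5 at t = 4, so at least 7 crossings are needed.
The plan below uses exactly 7 crossings, so it is optimal:
1. 2 raiders → the rooftop.  (the basement: 3S 0R; the rooftop: 0S 2R)
2. 1 raider ← the basement.  (the basement: 3S 1R; the rooftop: 0S 1R)
3. 2 settlers → the rooftop.  (the basement: 1S 1R; the rooftop: 2S 1R)
4. 1 settler ← the basement.  (the basement: 2S 1R; the rooftop: 1S 1R)
5. 1 settler and 1 raider → the rooftop.  (the basement: 1S 0R; the rooftop: 2S 2R)
6. 1 raider ← the basement.  (the basement: 1S 1R; the rooftop: 2S 1R)
7. 1 settler and 1 raider → the rooftop.  (the basement: 0S 0R; the rooftop: 3S 2R)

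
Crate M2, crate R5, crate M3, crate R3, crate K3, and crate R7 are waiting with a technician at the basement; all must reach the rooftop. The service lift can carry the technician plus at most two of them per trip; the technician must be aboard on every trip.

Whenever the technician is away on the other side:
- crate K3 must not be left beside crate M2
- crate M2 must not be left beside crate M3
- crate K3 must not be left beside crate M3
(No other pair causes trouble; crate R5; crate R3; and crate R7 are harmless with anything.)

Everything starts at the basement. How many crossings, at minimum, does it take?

9

Counting alone: the technician can take at most 2 across per trip to the rooftop, so moving all 6 needs at least 3 loaded trips out, with a return between consecutive ones — at least 5 crossings.
The safety rule pushes this higher. Following every safe sequence of crossings, the most of the 6 that can be at the rooftop as the service lift arrives there on crossings 5, 7 is 4, 5 respectively — never all 6.
So no plan with fewer than 9 crossings exists, and this one achieves 9:
1. Technician goes to the rooftop with crate M2 and crate M3.
2. Technician goes back to the basement with crate M2.
3. Technician goes to the rooftop with crate M2 and crate R5.
4. Technician goes back to the basement with crate M2.
5. Technician goes to the rooftop with crate M2 and crate R3.
6. Technician goes back to the basement with crate M2.
7. Technician goes to the rooftop with crate M2 and crate R7.
8. Technician goes back to the basement with crate M2.
9. Technician goes to the rooftop with crate K3 and crate M2.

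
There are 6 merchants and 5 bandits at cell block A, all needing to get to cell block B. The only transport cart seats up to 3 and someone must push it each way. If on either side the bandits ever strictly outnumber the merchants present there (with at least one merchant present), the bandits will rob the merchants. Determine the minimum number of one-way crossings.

Counting alone: each trip to cell block B takes at most 3 across and each return brings at least 1 back, so after t trips out (and t−1 returns) at most 3t − (t−1) of the 11 are across; that first reaches 11 at t = 5, so at least 9 crossings are needed.
The plan below uses exactly 9 crossings, so it is optimal:
1. 3 bandits → cell block B.  (cell block A: 6M 2B; cell block B: 0M 3B)
2. 1 bandit ← cell block A.  (cell block A: 6M 3B; cell block B: 0M 2B)
3. 3 merchants → cell block B.  (cell block A: 3M 3B; cell block B: 3M 2B)
4. 1 merchant ← cell block A.  (cell block A: 4M 3B; cell block B: 2M 2B)
5. 2 merchants and 1 bandit → cell block B.  (cell block A: 2M 2B; cell block B: 4M 3B)
6. 1 merchant ← cell block A.  (cell block A: 3M 2B; cell block B: 3M 3B)
7. 2 merchants and 1 bandit → cell block B.  (cell block A: 1M 1B; cell block B: 5M 4B)
8. 1 merchant ← cell block A.  (cell block A: 2M 1B; cell block B: 4M 4B)
9. 2 merchants and 1 bandit → cell block B.  (cell block A: 0M 0B; cell block B: 6M 5B)

9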